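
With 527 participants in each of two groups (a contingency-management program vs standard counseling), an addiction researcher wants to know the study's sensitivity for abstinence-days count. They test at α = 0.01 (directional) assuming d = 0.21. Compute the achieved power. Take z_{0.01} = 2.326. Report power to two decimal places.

power ≈ 0.86

For two equal groups, power = Φ(d·√(n/2) − z_{α}).
d·√(n/2) = 0.21 × √(527/2) = 0.21 × 16.233 = 3.409.
z_β = 3.409 − 2.326 = 1.083.
Power = Φ(1.083) = 0.861.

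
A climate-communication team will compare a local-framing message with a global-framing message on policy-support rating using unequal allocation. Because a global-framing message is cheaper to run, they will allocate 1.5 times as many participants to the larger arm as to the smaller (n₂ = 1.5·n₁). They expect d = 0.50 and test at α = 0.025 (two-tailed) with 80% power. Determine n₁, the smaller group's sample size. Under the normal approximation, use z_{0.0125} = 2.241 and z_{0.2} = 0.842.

n₁ = 64

With allocation ratio k = n₂/n₁ = 1.5, Var(x̄₁−x̄₂) = σ²(1/n₁ + 1/(k·n₁)) = σ²·(k+1)/(k·n₁).
So n₁ = (1 + 1/k)·((z_{α/2} + z_β)/d)² = 1.667 × (3.083/0.50)².
n₁ = 1.667 × 38.02 = 63.4.
Round up: n₁ = 64, giving n₂ = 1.5 × 64 = 96.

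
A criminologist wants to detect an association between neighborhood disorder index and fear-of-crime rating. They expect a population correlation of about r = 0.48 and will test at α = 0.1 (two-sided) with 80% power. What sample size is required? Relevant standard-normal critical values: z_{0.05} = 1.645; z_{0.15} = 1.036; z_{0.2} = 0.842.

n = 26

Fisher's z: C = ½·ln((1+r)/(1−r)) = ½·ln(2.8462) = 0.5230.
n = ((z_{α/2} + z_β)/C)² + 3.
(1.645 + 0.842) / 0.5230 = 2.487 / 0.5230 = 4.755.
n = 4.755² + 3 = 22.61 + 3 = 25.6.
Round up.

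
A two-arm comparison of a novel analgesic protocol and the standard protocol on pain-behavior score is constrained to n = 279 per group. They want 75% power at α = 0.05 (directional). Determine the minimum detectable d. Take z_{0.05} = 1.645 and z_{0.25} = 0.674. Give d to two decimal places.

d_min ≈ 0.20

For two independent groups of n = 279 each: d_min = (z_{α} + z_β)·√(2/n).
z-sum = 1.645 + 0.674 = 2.319.
d_min = 2.319 × √(2/279) = 2.319 × 0.0847 = 0.196.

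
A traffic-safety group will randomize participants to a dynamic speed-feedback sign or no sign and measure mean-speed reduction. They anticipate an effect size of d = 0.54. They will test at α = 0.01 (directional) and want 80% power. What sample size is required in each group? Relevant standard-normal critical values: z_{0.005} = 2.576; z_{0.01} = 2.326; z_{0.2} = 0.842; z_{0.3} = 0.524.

n = 69 per group

For two independent groups with equal n: n = 2·((z_{α} + z_β) / d)².
z_{α} + z_β = 2.326 + 0.842 = 3.168.
n = 2 × (3.168 / 0.54)² = 2 × 5.867² = 2 × 34.42 = 68.8.
Round up to the next whole participant.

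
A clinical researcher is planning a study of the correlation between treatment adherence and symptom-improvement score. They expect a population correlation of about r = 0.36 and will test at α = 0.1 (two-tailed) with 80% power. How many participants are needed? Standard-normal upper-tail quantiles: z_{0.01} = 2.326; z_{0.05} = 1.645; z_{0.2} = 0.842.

Fisher's z: C = ½·ln((1+r)/(1−r)) = ½·ln(2.1250) = 0.3769.
n = ((z_{α/2} + z_β)/C)² + 3.
(1.645 + 0.842) / 0.3769 = 2.487 / 0.3769 = 6.599.
n = 6.599² + 3 = 43.54 + 3 = 46.5.
Round up.

n = 47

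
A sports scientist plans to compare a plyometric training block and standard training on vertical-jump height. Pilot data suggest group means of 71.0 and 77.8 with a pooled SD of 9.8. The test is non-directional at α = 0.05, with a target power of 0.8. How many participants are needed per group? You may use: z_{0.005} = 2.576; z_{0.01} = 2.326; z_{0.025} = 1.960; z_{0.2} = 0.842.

n = 33 per group

Cohen's d = |M₁ − M₂| / SD_pooled = |71.0 − 77.8| / 9.8 = 6.8 / 9.8 = 0.694.
For two independent groups with equal n: n = 2·((z_{α/2} + z_β) / d)².
z_{α/2} + z_β = 1.960 + 0.842 = 2.802.
n = 2 × (2.802 / 0.694)² = 2 × 4.037² = 2 × 16.30 = 32.6.
Round up to the next whole participant.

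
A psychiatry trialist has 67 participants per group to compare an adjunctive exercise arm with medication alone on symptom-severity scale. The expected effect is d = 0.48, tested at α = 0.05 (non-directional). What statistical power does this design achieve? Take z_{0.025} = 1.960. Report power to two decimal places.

power ≈ 0.79

For two equal groups, power = Φ(d·√(n/2) − z_{α/2}).
d·√(n/2) = 0.48 × √(67/2) = 0.48 × 5.788 = 2.778.
z_β = 2.778 − 1.960 = 0.818.
Power = Φ(0.818) = 0.793.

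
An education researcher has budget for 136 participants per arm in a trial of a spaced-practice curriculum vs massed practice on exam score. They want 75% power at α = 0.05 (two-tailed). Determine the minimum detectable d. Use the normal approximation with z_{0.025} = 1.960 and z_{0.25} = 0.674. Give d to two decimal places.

d_min ≈ 0.32

For two independent groups of n = 136 each: d_min = (z_{α/2} + z_β)·√(2/n).
z-sum = 1.960 + 0.674 = 2.634.
d_min = 2.634 × √(2/136) = 2.634 × 0.1213 = 0.319.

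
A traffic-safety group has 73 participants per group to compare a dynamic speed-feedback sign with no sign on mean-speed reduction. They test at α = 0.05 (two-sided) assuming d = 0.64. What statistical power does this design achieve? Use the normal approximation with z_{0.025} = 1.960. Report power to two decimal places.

power ≈ 0.97

For two equal groups, power = Φ(d·√(n/2) − z_{α/2}).
d·√(n/2) = 0.64 × √(73/2) = 0.64 × 6.042 = 3.867.
z_β = 3.867 − 1.960 = 1.907.
Power = Φ(1.907) = 0.972.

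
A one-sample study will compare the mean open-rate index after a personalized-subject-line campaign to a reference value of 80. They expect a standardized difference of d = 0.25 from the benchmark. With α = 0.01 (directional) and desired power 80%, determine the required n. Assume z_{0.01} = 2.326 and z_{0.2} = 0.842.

For a one-sample test: n = ((z_{α} + z_β) / d)².
z_{α} + z_β = 2.326 + 0.842 = 3.168.
n = (3.168 / 0.25)² = 12.672² = 160.58.
Round up.

n = 161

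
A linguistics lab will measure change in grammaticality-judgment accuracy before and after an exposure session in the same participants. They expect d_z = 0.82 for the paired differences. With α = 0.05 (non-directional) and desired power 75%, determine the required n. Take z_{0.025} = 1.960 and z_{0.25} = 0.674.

For a paired (one-sample on differences) test: n = ((z_{α/2} + z_β) / d)².
z_{α/2} + z_β = 1.960 + 0.674 = 2.634.
n = (2.634 / 0.82)² = 3.212² = 10.32.
Round up.

n = 11 pairs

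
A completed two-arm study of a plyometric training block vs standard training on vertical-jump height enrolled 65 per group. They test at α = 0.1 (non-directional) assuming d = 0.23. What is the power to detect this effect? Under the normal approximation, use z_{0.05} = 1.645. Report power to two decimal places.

For two equal groups, power = Φ(d·√(n/2) − z_{α/2}).
d·√(n/2) = 0.23 × √(65/2) = 0.23 × 5.701 = 1.311.
z_β = 1.311 − 1.645 = -0.334.
Power = Φ(-0.334) = 0.369.

power ≈ 0.37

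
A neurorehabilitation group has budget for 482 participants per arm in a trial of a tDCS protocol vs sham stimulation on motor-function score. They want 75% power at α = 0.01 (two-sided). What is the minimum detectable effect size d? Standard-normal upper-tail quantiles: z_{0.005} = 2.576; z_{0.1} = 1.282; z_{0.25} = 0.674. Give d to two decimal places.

For two independent groups of n = 482 each: d_min = (z_{α/2} + z_β)·√(2/n).
z-sum = 2.576 + 0.674 = 3.250.
d_min = 3.250 × √(2/482) = 3.250 × 0.0644 = 0.209.

d_min ≈ 0.21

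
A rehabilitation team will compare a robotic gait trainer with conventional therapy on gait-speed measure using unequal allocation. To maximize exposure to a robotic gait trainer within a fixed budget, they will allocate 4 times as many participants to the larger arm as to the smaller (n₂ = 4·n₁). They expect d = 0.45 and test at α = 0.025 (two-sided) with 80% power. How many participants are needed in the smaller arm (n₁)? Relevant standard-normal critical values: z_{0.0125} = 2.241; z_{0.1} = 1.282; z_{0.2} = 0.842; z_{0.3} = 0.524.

With allocation ratio k = n₂/n₁ = 4, Var(x̄₁−x̄₂) = σ²(1/n₁ + 1/(k·n₁)) = σ²·(k+1)/(k·n₁).
So n₁ = (1 + 1/k)·((z_{α/2} + z_β)/d)² = 1.250 × (3.083/0.45)².
n₁ = 1.250 × 46.94 = 58.7.
Round up: n₁ = 59, giving n₂ = 4 × 59 = 236.

n₁ = 59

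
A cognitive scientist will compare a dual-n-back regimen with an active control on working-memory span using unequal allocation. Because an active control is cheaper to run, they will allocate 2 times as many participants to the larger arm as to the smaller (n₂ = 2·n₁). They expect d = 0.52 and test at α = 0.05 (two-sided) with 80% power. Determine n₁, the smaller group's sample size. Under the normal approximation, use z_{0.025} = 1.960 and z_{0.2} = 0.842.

With allocation ratio k = n₂/n₁ = 2, Var(x̄₁−x̄₂) = σ²(1/n₁ + 1/(k·n₁)) = σ²·(k+1)/(k·n₁).
So n₁ = (1 + 1/k)·((z_{α/2} + z_β)/d)² = 1.500 × (2.802/0.52)².
n₁ = 1.500 × 29.04 = 43.6.
Round up: n₁ = 44, giving n₂ = 2 × 44 = 88.

n₁ = 44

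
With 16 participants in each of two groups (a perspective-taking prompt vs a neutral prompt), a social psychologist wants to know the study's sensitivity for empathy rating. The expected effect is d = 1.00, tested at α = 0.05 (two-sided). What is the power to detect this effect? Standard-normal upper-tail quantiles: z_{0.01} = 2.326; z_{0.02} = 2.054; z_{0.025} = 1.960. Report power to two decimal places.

power ≈ 0.81

For two equal groups, power = Φ(d·√(n/2) − z_{α/2}).
d·√(n/2) = 1.00 × √(16/2) = 1.00 × 2.828 = 2.828.
z_β = 2.828 − 1.960 = 0.868.
Power = Φ(0.868) = 0.807.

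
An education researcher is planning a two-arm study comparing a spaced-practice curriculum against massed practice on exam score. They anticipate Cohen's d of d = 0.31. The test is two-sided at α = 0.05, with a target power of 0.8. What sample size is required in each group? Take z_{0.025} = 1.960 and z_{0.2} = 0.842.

For two independent groups with equal n: n = 2·((z_{α/2} + z_β) / d)².
z_{α/2} + z_β = 1.960 + 0.842 = 2.802.
n = 2 × (2.802 / 0.31)² = 2 × 9.039² = 2 × 81.70 = 163.4.
Round up to the next whole participant.

n = 164 per group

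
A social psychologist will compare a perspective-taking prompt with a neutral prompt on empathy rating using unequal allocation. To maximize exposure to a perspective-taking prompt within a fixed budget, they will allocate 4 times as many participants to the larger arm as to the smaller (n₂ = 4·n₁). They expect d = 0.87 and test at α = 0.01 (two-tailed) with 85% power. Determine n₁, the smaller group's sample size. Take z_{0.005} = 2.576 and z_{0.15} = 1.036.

With allocation ratio k = n₂/n₁ = 4, Var(x̄₁−x̄₂) = σ²(1/n₁ + 1/(k·n₁)) = σ²·(k+1)/(k·n₁).
So n₁ = (1 + 1/k)·((z_{α/2} + z_β)/d)² = 1.250 × (3.612/0.87)².
n₁ = 1.250 × 17.24 = 21.5.
Round up: n₁ = 22, giving n₂ = 4 × 22 = 88.

n₁ = 22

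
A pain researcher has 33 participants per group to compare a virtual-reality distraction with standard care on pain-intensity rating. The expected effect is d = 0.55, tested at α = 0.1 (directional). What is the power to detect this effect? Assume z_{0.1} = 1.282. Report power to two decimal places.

power ≈ 0.83

For two equal groups, power = Φ(d·√(n/2) − z_{α}).
d·√(n/2) = 0.55 × √(33/2) = 0.55 × 4.062 = 2.234.
z_β = 2.234 − 1.282 = 0.952.
Power = Φ(0.952) = 0.829.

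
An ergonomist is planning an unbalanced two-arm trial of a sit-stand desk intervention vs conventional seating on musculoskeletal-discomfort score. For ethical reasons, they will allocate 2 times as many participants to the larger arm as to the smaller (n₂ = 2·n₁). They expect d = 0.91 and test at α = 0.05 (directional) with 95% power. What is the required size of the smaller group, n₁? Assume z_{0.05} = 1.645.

n₁ = 20

With allocation ratio k = n₂/n₁ = 2, Var(x̄₁−x̄₂) = σ²(1/n₁ + 1/(k·n₁)) = σ²·(k+1)/(k·n₁).
So n₁ = (1 + 1/k)·((z_{α} + z_β)/d)² = 1.500 × (3.290/0.91)².
n₁ = 1.500 × 13.07 = 19.6.
Round up: n₁ = 20, giving n₂ = 2 × 20 = 40.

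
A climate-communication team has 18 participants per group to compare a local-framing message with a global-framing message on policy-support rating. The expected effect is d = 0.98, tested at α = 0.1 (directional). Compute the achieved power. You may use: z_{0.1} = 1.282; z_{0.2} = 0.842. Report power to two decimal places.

power ≈ 0.95

For two equal groups, power = Φ(d·√(n/2) − z_{α}).
d·√(n/2) = 0.98 × √(18/2) = 0.98 × 3.000 = 2.940.
z_β = 2.940 − 1.282 = 1.658.
Power = Φ(1.658) = 0.951.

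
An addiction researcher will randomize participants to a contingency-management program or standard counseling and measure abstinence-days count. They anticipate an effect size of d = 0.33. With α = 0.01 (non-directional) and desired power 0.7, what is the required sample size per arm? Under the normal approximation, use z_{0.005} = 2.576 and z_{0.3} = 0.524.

For two independent groups with equal n: n = 2·((z_{α/2} + z_β) / d)².
z_{α/2} + z_β = 2.576 + 0.524 = 3.100.
n = 2 × (3.100 / 0.33)² = 2 × 9.394² = 2 × 88.25 = 176.5.
Round up to the next whole participant.

n = 177 per group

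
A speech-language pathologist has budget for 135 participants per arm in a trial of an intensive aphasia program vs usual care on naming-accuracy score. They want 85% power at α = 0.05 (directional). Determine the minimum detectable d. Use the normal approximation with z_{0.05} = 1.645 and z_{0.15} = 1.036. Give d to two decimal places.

d_min ≈ 0.33

For two independent groups of n = 135 each: d_min = (z_{α} + z_β)·√(2/n).
z-sum = 1.645 + 1.036 = 2.681.
d_min = 2.681 × √(2/135) = 2.681 × 0.1217 = 0.326.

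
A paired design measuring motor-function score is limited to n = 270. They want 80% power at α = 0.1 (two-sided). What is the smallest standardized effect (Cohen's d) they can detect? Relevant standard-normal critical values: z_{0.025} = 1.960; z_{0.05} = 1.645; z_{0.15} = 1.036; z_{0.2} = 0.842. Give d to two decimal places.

For a single sample (or paired design) of n = 270: d_min = (z_{α/2} + z_β)/√n.
z-sum = 1.645 + 0.842 = 2.487.
d_min = 2.487 / √270 = 2.487 / 16.432 = 0.151.

d_min ≈ 0.15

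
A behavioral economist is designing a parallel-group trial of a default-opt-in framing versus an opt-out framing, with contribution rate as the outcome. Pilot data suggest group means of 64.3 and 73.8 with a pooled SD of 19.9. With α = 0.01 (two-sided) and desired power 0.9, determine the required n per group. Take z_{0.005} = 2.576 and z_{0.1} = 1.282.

n = 131 per group

Cohen's d = |M₁ − M₂| / SD_pooled = |64.3 − 73.8| / 19.9 = 9.5 / 19.9 = 0.477.
For two independent groups with equal n: n = 2·((z_{α/2} + z_β) / d)².
z_{α/2} + z_β = 2.576 + 1.282 = 3.858.
n = 2 × (3.858 / 0.477)² = 2 × 8.088² = 2 × 65.42 = 130.8.
Round up to the next whole participant.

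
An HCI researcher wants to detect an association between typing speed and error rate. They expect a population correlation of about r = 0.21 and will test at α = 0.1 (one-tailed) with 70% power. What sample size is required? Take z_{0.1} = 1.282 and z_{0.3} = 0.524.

Fisher's z: C = ½·ln((1+r)/(1−r)) = ½·ln(1.5316) = 0.2132.
n = ((z_{α} + z_β)/C)² + 3.
(1.282 + 0.524) / 0.2132 = 1.806 / 0.2132 = 8.471.
n = 8.471² + 3 = 71.76 + 3 = 74.8.
Round up.

n = 75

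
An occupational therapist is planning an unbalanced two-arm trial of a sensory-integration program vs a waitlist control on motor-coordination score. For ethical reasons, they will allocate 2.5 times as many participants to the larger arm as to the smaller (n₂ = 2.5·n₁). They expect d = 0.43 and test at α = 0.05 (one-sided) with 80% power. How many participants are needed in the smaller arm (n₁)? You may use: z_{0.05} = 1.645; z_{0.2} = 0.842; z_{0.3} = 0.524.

With allocation ratio k = n₂/n₁ = 2.5, Var(x̄₁−x̄₂) = σ²(1/n₁ + 1/(k·n₁)) = σ²·(k+1)/(k·n₁).
So n₁ = (1 + 1/k)·((z_{α} + z_β)/d)² = 1.400 × (2.487/0.43)².
n₁ = 1.400 × 33.45 = 46.8.
Round up: n₁ = 47, giving n₂ = ⌈2.5 × 47⌉ = ⌈117.5⌉ = 118.

n₁ = 47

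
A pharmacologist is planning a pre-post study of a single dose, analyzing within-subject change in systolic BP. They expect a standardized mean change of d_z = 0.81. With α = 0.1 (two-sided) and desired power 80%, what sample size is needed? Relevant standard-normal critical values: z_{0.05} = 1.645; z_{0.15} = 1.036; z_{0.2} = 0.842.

For a paired (one-sample on differences) test: n = ((z_{α/2} + z_β) / d)².
z_{α/2} + z_β = 1.645 + 0.842 = 2.487.
n = (2.487 / 0.81)² = 3.070² = 9.43.
Round up.

n = 10 pairs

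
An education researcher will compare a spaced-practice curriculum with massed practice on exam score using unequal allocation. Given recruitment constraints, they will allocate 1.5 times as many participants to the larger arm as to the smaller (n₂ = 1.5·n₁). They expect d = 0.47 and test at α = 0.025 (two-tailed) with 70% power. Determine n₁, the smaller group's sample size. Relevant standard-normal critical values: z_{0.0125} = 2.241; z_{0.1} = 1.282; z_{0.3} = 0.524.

n₁ = 58

With allocation ratio k = n₂/n₁ = 1.5, Var(x̄₁−x̄₂) = σ²(1/n₁ + 1/(k·n₁)) = σ²·(k+1)/(k·n₁).
So n₁ = (1 + 1/k)·((z_{α/2} + z_β)/d)² = 1.667 × (2.765/0.47)².
n₁ = 1.667 × 34.61 = 57.7.
Round up: n₁ = 58, giving n₂ = 1.5 × 58 = 87.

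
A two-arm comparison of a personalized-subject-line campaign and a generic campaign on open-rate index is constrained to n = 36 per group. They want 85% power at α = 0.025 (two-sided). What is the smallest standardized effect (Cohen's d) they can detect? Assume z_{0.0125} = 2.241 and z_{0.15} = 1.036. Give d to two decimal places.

d_min ≈ 0.77

For two independent groups of n = 36 each: d_min = (z_{α/2} + z_β)·√(2/n).
z-sum = 2.241 + 1.036 = 3.277.
d_min = 3.277 × √(2/36) = 3.277 × 0.2357 = 0.772.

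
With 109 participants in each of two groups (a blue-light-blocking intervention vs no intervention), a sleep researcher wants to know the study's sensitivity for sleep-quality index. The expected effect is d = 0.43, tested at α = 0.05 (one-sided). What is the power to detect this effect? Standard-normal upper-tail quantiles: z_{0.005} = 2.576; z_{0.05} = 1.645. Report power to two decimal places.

power ≈ 0.94

For two equal groups, power = Φ(d·√(n/2) − z_{α}).
d·√(n/2) = 0.43 × √(109/2) = 0.43 × 7.382 = 3.174.
z_β = 3.174 − 1.645 = 1.529.
Power = Φ(1.529) = 0.937.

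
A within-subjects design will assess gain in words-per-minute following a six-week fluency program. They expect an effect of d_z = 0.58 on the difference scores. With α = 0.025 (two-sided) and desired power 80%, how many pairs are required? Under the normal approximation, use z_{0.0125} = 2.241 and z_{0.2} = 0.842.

n = 29 pairs

For a paired (one-sample on differences) test: n = ((z_{α/2} + z_β) / d)².
z_{α/2} + z_β = 2.241 + 0.842 = 3.083.
n = (3.083 / 0.58)² = 5.316² = 28.25.
Round up.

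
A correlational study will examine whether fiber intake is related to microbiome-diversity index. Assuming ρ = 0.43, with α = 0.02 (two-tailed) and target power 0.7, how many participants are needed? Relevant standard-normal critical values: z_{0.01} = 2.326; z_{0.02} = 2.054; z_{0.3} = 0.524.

Fisher's z: C = ½·ln((1+r)/(1−r)) = ½·ln(2.5088) = 0.4599.
n = ((z_{α/2} + z_β)/C)² + 3.
(2.326 + 0.524) / 0.4599 = 2.850 / 0.4599 = 6.197.
n = 6.197² + 3 = 38.40 + 3 = 41.4.
Round up.

n = 42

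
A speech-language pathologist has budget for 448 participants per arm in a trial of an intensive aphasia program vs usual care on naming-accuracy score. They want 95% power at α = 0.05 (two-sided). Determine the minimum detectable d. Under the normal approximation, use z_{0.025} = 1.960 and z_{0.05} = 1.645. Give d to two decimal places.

For two independent groups of n = 448 each: d_min = (z_{α/2} + z_β)·√(2/n).
z-sum = 1.960 + 1.645 = 3.605.
d_min = 3.605 × √(2/448) = 3.605 × 0.0668 = 0.241.

d_min ≈ 0.24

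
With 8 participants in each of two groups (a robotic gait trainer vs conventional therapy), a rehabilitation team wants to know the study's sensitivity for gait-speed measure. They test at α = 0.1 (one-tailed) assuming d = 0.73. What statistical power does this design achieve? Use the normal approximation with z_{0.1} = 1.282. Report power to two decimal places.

For two equal groups, power = Φ(d·√(n/2) − z_{α}).
d·√(n/2) = 0.73 × √(8/2) = 0.73 × 2.000 = 1.460.
z_β = 1.460 − 1.282 = 0.178.
Power = Φ(0.178) = 0.571.

power ≈ 0.57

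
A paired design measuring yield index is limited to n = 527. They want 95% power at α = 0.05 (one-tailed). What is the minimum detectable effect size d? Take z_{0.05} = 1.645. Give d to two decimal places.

d_min ≈ 0.14

For a single sample (or paired design) of n = 527: d_min = (z_{α} + z_β)/√n.
z-sum = 1.645 + 1.645 = 3.290.
d_min = 3.290 / √527 = 3.290 / 22.956 = 0.143.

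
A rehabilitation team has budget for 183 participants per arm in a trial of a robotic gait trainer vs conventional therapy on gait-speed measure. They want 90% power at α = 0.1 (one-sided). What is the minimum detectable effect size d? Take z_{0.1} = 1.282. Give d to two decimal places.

d_min ≈ 0.27

For two independent groups of n = 183 each: d_min = (z_{α} + z_β)·√(2/n).
z-sum = 1.282 + 1.282 = 2.564.
d_min = 2.564 × √(2/183) = 2.564 × 0.1045 = 0.268.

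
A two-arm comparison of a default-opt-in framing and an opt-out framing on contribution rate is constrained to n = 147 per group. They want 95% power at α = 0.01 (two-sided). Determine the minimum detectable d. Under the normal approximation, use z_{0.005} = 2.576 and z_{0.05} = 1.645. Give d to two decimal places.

For two independent groups of n = 147 each: d_min = (z_{α/2} + z_β)·√(2/n).
z-sum = 2.576 + 1.645 = 4.221.
d_min = 4.221 × √(2/147) = 4.221 × 0.1166 = 0.492.

d_min ≈ 0.49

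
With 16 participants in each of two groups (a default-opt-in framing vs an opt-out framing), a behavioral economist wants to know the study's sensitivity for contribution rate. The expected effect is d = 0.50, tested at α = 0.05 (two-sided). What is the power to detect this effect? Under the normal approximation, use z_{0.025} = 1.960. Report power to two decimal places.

For two equal groups, power = Φ(d·√(n/2) − z_{α/2}).
d·√(n/2) = 0.50 × √(16/2) = 0.50 × 2.828 = 1.414.
z_β = 1.414 − 1.960 = -0.546.
Power = Φ(-0.546) = 0.293.

power ≈ 0.29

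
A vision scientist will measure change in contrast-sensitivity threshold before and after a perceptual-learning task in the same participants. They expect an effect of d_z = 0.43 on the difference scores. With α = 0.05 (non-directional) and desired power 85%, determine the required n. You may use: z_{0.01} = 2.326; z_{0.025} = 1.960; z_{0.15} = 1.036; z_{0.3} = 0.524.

For a paired (one-sample on differences) test: n = ((z_{α/2} + z_β) / d)².
z_{α/2} + z_β = 1.960 + 1.036 = 2.996.
n = (2.996 / 0.43)² = 6.967² = 48.55.
Round up.

n = 49 pairs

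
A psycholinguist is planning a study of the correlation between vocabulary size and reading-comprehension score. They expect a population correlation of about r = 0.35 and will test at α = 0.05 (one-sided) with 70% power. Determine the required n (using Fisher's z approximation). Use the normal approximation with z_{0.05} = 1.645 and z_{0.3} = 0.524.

n = 39

Fisher's z: C = ½·ln((1+r)/(1−r)) = ½·ln(2.0769) = 0.3654.
n = ((z_{α} + z_β)/C)² + 3.
(1.645 + 0.524) / 0.3654 = 2.169 / 0.3654 = 5.936.
n = 5.936² + 3 = 35.24 + 3 = 38.2.
Round up.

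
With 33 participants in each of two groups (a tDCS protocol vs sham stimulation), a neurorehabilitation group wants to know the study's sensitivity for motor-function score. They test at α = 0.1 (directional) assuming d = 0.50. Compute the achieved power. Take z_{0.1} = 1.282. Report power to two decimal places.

For two equal groups, power = Φ(d·√(n/2) − z_{α}).
d·√(n/2) = 0.50 × √(33/2) = 0.50 × 4.062 = 2.031.
z_β = 2.031 − 1.282 = 0.749.
Power = Φ(0.749) = 0.773.

power ≈ 0.77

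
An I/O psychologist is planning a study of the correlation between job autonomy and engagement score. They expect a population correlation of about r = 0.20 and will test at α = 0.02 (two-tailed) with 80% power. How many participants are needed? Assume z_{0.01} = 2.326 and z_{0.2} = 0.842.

Fisher's z: C = ½·ln((1+r)/(1−r)) = ½·ln(1.5000) = 0.2027.
n = ((z_{α/2} + z_β)/C)² + 3.
(2.326 + 0.842) / 0.2027 = 3.168 / 0.2027 = 15.629.
n = 15.629² + 3 = 244.27 + 3 = 247.3.
Round up.

n = 248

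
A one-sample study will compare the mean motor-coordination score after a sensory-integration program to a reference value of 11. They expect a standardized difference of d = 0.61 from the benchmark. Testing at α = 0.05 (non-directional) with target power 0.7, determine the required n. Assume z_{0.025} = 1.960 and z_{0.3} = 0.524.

For a one-sample test: n = ((z_{α/2} + z_β) / d)².
z_{α/2} + z_β = 1.960 + 0.524 = 2.484.
n = (2.484 / 0.61)² = 4.072² = 16.58.
Round up.

n = 17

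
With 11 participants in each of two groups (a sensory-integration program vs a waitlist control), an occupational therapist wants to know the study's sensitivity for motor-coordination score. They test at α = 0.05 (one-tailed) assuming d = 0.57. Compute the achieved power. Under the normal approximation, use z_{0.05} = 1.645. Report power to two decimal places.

power ≈ 0.38

For two equal groups, power = Φ(d·√(n/2) − z_{α}).
d·√(n/2) = 0.57 × √(11/2) = 0.57 × 2.345 = 1.337.
z_β = 1.337 − 1.645 = -0.308.
Power = Φ(-0.308) = 0.379.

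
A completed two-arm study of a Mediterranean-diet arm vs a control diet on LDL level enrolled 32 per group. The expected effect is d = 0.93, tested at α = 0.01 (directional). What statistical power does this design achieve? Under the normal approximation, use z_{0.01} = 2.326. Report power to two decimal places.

power ≈ 0.92

For two equal groups, power = Φ(d·√(n/2) − z_{α}).
d·√(n/2) = 0.93 × √(32/2) = 0.93 × 4.000 = 3.720.
z_β = 3.720 − 2.326 = 1.394.
Power = Φ(1.394) = 0.918.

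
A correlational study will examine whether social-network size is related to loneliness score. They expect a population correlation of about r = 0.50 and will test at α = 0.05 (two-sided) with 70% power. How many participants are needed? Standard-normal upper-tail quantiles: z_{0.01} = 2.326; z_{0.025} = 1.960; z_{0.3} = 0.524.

Fisher's z: C = ½·ln((1+r)/(1−r)) = ½·ln(3.0000) = 0.5493.
n = ((z_{α/2} + z_β)/C)² + 3.
(1.960 + 0.524) / 0.5493 = 2.484 / 0.5493 = 4.522.
n = 4.522² + 3 = 20.45 + 3 = 23.4.
Round up.

n = 24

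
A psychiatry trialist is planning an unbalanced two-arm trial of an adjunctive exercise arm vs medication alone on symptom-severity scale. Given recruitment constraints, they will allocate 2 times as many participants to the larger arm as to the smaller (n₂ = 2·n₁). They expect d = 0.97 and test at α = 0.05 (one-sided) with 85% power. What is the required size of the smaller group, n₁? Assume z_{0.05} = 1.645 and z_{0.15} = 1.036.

n₁ = 12

With allocation ratio k = n₂/n₁ = 2, Var(x̄₁−x̄₂) = σ²(1/n₁ + 1/(k·n₁)) = σ²·(k+1)/(k·n₁).
So n₁ = (1 + 1/k)·((z_{α} + z_β)/d)² = 1.500 × (2.681/0.97)².
n₁ = 1.500 × 7.64 = 11.5.
Round up: n₁ = 12, giving n₂ = 2 × 12 = 24.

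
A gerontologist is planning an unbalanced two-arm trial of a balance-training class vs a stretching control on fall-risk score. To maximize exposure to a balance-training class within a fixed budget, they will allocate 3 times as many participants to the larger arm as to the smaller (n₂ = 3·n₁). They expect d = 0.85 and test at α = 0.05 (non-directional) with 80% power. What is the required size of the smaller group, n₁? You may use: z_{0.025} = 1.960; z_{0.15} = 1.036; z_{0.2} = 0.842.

n₁ = 15

With allocation ratio k = n₂/n₁ = 3, Var(x̄₁−x̄₂) = σ²(1/n₁ + 1/(k·n₁)) = σ²·(k+1)/(k·n₁).
So n₁ = (1 + 1/k)·((z_{α/2} + z_β)/d)² = 1.333 × (2.802/0.85)².
n₁ = 1.333 × 10.87 = 14.5.
Round up: n₁ = 15, giving n₂ = 3 × 15 = 45.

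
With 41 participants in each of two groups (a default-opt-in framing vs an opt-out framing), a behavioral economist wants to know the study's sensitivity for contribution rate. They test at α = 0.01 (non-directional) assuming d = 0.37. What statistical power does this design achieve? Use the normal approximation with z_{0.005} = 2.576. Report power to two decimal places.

For two equal groups, power = Φ(d·√(n/2) − z_{α/2}).
d·√(n/2) = 0.37 × √(41/2) = 0.37 × 4.528 = 1.675.
z_β = 1.675 − 2.576 = -0.901.
Power = Φ(-0.901) = 0.184.

power ≈ 0.18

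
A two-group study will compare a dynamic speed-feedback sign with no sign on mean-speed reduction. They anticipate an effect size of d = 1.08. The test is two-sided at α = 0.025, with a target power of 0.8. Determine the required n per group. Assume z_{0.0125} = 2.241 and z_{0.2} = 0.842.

For two independent groups with equal n: n = 2·((z_{α/2} + z_β) / d)².
z_{α/2} + z_β = 2.241 + 0.842 = 3.083.
n = 2 × (3.083 / 1.08)² = 2 × 2.855² = 2 × 8.15 = 16.3.
Round up to the next whole participant.

n = 17 per group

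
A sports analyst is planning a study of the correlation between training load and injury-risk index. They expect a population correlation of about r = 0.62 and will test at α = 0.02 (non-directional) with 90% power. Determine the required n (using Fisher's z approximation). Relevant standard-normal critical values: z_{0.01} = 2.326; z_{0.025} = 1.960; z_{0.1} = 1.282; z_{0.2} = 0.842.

n = 28

Fisher's z: C = ½·ln((1+r)/(1−r)) = ½·ln(4.2632) = 0.7250.
n = ((z_{α/2} + z_β)/C)² + 3.
(2.326 + 1.282) / 0.7250 = 3.608 / 0.7250 = 4.977.
n = 4.977² + 3 = 24.77 + 3 = 27.8.
Round up.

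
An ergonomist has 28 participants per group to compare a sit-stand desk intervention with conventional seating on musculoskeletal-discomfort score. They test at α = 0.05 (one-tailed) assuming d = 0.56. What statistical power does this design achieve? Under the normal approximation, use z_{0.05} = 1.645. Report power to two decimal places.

power ≈ 0.67

For two equal groups, power = Φ(d·√(n/2) − z_{α}).
d·√(n/2) = 0.56 × √(28/2) = 0.56 × 3.742 = 2.095.
z_β = 2.095 − 1.645 = 0.450.
Power = Φ(0.450) = 0.674.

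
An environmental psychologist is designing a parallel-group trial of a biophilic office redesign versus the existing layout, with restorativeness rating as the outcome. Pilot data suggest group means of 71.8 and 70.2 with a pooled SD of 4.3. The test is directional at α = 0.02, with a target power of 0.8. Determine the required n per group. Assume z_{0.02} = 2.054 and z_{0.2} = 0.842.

n = 122 per group

Cohen's d = |M₁ − M₂| / SD_pooled = |71.8 − 70.2| / 4.3 = 1.6 / 4.3 = 0.372.
For two independent groups with equal n: n = 2·((z_{α} + z_β) / d)².
z_{α} + z_β = 2.054 + 0.842 = 2.896.
n = 2 × (2.896 / 0.372)² = 2 × 7.785² = 2 × 60.61 = 121.2.
Round up to the next whole participant.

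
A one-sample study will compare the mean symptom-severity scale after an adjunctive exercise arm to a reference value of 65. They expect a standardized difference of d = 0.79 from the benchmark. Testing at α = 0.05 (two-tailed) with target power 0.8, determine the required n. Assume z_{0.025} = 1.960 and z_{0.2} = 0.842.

n = 13

For a one-sample test: n = ((z_{α/2} + z_β) / d)².
z_{α/2} + z_β = 1.960 + 0.842 = 2.802.
n = (2.802 / 0.79)² = 3.547² = 12.58.
Round up.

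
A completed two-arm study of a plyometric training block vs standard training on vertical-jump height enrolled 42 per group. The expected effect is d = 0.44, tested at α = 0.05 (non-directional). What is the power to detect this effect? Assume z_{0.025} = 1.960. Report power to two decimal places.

power ≈ 0.52

For two equal groups, power = Φ(d·√(n/2) − z_{α/2}).
d·√(n/2) = 0.44 × √(42/2) = 0.44 × 4.583 = 2.016.
z_β = 2.016 − 1.960 = 0.056.
Power = Φ(0.056) = 0.522.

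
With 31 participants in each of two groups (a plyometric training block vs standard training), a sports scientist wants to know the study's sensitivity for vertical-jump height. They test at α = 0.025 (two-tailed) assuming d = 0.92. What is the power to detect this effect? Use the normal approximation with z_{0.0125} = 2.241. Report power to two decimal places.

power ≈ 0.92

For two equal groups, power = Φ(d·√(n/2) − z_{α/2}).
d·√(n/2) = 0.92 × √(31/2) = 0.92 × 3.937 = 3.622.
z_β = 3.622 − 2.241 = 1.381.
Power = Φ(1.381) = 0.916.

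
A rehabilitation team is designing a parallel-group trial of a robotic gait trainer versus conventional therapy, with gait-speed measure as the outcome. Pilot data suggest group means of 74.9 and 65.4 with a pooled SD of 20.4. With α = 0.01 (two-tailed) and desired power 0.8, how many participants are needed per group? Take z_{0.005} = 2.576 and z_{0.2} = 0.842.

n = 108 per group

Cohen's d = |M₁ − M₂| / SD_pooled = |74.9 − 65.4| / 20.4 = 9.5 / 20.4 = 0.466.
For two independent groups with equal n: n = 2·((z_{α/2} + z_β) / d)².
z_{α/2} + z_β = 2.576 + 0.842 = 3.418.
n = 2 × (3.418 / 0.466)² = 2 × 7.335² = 2 × 53.80 = 107.6.
Round up to the next whole participant.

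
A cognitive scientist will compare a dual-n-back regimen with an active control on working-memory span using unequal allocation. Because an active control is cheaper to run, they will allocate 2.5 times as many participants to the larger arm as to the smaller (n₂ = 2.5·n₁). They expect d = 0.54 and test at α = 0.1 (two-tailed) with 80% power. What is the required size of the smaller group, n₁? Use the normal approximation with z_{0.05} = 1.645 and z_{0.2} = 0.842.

n₁ = 30

With allocation ratio k = n₂/n₁ = 2.5, Var(x̄₁−x̄₂) = σ²(1/n₁ + 1/(k·n₁)) = σ²·(k+1)/(k·n₁).
So n₁ = (1 + 1/k)·((z_{α/2} + z_β)/d)² = 1.400 × (2.487/0.54)².
n₁ = 1.400 × 21.21 = 29.7.
Round up: n₁ = 30, giving n₂ = 2.5 × 30 = 75.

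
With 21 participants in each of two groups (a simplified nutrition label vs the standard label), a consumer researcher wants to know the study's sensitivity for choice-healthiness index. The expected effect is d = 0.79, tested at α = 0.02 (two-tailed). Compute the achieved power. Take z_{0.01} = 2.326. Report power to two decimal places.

For two equal groups, power = Φ(d·√(n/2) − z_{α/2}).
d·√(n/2) = 0.79 × √(21/2) = 0.79 × 3.240 = 2.560.
z_β = 2.560 − 2.326 = 0.234.
Power = Φ(0.234) = 0.592.

power ≈ 0.59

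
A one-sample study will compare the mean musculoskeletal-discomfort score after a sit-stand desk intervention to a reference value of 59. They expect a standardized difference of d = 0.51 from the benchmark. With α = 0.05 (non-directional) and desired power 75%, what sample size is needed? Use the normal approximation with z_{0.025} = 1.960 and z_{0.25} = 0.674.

For a one-sample test: n = ((z_{α/2} + z_β) / d)².
z_{α/2} + z_β = 1.960 + 0.674 = 2.634.
n = (2.634 / 0.51)² = 5.165² = 26.67.
Round up.

n = 27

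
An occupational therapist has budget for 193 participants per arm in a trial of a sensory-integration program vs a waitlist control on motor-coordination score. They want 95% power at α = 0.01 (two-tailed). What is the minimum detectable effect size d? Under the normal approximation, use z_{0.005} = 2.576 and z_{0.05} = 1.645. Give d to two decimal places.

d_min ≈ 0.43

For two independent groups of n = 193 each: d_min = (z_{α/2} + z_β)·√(2/n).
z-sum = 2.576 + 1.645 = 4.221.
d_min = 4.221 × √(2/193) = 4.221 × 0.1018 = 0.430.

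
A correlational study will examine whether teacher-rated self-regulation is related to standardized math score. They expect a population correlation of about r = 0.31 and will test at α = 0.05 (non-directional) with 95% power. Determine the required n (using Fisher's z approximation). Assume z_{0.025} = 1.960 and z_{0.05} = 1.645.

Fisher's z: C = ½·ln((1+r)/(1−r)) = ½·ln(1.8986) = 0.3205.
n = ((z_{α/2} + z_β)/C)² + 3.
(1.960 + 1.645) / 0.3205 = 3.605 / 0.3205 = 11.248.
n = 11.248² + 3 = 126.52 + 3 = 129.5.
Round up.

n = 130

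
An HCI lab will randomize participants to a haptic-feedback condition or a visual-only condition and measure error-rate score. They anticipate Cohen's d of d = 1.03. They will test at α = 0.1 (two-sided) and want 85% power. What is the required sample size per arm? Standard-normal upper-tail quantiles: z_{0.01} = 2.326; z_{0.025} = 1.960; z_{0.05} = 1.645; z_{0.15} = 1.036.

n = 14 per group

For two independent groups with equal n: n = 2·((z_{α/2} + z_β) / d)².
z_{α/2} + z_β = 1.645 + 1.036 = 2.681.
n = 2 × (2.681 / 1.03)² = 2 × 2.603² = 2 × 6.78 = 13.6.
Round up to the next whole participant.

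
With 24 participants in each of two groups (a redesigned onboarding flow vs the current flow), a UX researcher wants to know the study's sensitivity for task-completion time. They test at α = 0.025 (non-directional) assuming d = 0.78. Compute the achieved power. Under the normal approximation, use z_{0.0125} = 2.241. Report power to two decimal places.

power ≈ 0.68

For two equal groups, power = Φ(d·√(n/2) − z_{α/2}).
d·√(n/2) = 0.78 × √(24/2) = 0.78 × 3.464 = 2.702.
z_β = 2.702 − 2.241 = 0.461.
Power = Φ(0.461) = 0.678.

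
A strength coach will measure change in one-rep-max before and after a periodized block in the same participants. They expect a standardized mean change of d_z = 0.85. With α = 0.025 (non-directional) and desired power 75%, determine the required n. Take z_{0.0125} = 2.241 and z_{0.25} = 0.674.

For a paired (one-sample on differences) test: n = ((z_{α/2} + z_β) / d)².
z_{α/2} + z_β = 2.241 + 0.674 = 2.915.
n = (2.915 / 0.85)² = 3.429² = 11.76.
Round up.

n = 12 pairs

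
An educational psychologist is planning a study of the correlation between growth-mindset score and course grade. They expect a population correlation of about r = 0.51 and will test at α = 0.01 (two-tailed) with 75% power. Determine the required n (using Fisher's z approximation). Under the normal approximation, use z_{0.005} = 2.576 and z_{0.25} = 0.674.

n = 37

Fisher's z: C = ½·ln((1+r)/(1−r)) = ½·ln(3.0816) = 0.5627.
n = ((z_{α/2} + z_β)/C)² + 3.
(2.576 + 0.674) / 0.5627 = 3.250 / 0.5627 = 5.776.
n = 5.776² + 3 = 33.36 + 3 = 36.4.
Round up.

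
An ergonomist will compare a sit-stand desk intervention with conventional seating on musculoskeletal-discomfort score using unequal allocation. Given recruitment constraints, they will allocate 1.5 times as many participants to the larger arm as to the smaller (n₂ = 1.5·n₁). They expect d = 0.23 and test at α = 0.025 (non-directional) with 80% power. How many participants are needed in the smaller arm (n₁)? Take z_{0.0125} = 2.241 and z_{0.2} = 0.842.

n₁ = 300

With allocation ratio k = n₂/n₁ = 1.5, Var(x̄₁−x̄₂) = σ²(1/n₁ + 1/(k·n₁)) = σ²·(k+1)/(k·n₁).
So n₁ = (1 + 1/k)·((z_{α/2} + z_β)/d)² = 1.667 × (3.083/0.23)².
n₁ = 1.667 × 179.68 = 299.5.
Round up: n₁ = 300, giving n₂ = 1.5 × 300 = 450.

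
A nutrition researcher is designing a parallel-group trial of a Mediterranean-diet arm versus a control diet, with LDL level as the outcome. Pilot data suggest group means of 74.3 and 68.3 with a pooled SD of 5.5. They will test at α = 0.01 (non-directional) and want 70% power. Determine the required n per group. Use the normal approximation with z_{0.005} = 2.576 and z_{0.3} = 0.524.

Cohen's d = |M₁ − M₂| / SD_pooled = |74.3 − 68.3| / 5.5 = 6.0 / 5.5 = 1.091.
For two independent groups with equal n: n = 2·((z_{α/2} + z_β) / d)².
z_{α/2} + z_β = 2.576 + 0.524 = 3.100.
n = 2 × (3.100 / 1.091)² = 2 × 2.841² = 2 × 8.07 = 16.1.
Round up to the next whole participant.

n = 17 per group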